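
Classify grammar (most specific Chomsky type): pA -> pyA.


LHS has context (more than one symbol) and |LHS| ≤ |RHS|
Classification: Type 1 (Context-Sensitive)


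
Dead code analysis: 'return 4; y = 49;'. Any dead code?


statement follows a return and is unreachable
Dead: 'y = 49'


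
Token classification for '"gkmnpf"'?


Pattern: double-quoted sequence
Type: STRING_LITERAL


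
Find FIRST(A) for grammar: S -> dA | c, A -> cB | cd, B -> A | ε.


Per alternative of A: FIRST(cB) = {c}; FIRST(cd) = {c}
FIRST(A) = {c}


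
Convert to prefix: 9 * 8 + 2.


left-to-right (same/higher precedence on left): tree is (+ (* 9 8) 2)
Prefix: + * 9 8 2


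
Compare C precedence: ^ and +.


'+' is additive (level 9); '^' is bitwise XOR (level 4)
Higher level binds tighter
'+' has higher precedence than '^'


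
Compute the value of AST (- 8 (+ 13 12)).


Evaluate inner: (+ 13 12) = 25
Evaluate root: (- 8 25) = -17
Result: -17


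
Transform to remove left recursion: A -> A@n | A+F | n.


Left-recursive alternatives: A@n, A+F; non-recursive: n
Introduce A': A -> nA', A' -> @nA' | +FA' | ε


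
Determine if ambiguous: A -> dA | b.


right-linear, alternatives start with distinct terminals 'd' vs 'b': unique leftmost derivation
Unambiguous


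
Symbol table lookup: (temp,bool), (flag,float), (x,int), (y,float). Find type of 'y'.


Lookup 'y' → type float


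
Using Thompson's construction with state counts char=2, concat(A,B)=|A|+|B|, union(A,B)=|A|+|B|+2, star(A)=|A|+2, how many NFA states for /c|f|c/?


Syntax tree has 3 char leaf(s), 2 union(s), 0 star(s)
chars contribute 3×2 = 6; each union adds +2; each star adds +2
Total: 6 + 4 + 0 = 10 states


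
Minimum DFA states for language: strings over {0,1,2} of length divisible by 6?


Track length mod 6: states 0..5, accept at 0
Minimal DFA: 6 states


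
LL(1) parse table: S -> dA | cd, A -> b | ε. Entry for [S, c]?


For [S, c]: 'c' ∈ FIRST(cd)
Entry: S -> cd


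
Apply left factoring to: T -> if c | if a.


Common prefix: 'if'
Factored: T -> if T', T' -> c | a


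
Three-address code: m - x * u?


Break into single-operator statements:
t1 = x * u
t2 = m - t1


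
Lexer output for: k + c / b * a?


Scan left to right, longest-match per lexeme
Tokens: ID(k), OP(+), ID(c), OP(/), ID(b), OP(*), ID(a)


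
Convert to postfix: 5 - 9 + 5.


Left to right (same or higher precedence on left)
Postfix: 5 9 - 5 +


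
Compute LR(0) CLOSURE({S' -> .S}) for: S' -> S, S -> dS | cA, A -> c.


Start: S' -> .S
For each item with dot before a nonterminal B, add B -> .γ for every B-production
Closure: [S' -> .S, S -> .dS, S -> .cA]


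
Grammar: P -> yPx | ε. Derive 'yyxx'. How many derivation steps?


Derivation: P => yPx => yyPxx => yyxx
Steps: 3


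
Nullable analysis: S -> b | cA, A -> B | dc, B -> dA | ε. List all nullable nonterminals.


A nonterminal is nullable iff some alternative derives ε (directly, or every symbol in it is nullable)
Nullable: {A, B}


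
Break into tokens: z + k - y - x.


Scan left to right, longest-match per lexeme
Tokens: ID(z), OP(+), ID(k), OP(-), ID(y), OP(-), ID(x)


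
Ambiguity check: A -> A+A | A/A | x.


'x+x/x' has two parse trees (no precedence encoded between + and /)
Ambiguous


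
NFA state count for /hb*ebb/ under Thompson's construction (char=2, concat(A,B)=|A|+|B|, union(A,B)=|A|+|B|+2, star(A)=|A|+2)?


Syntax tree has 5 char leaf(s), 0 union(s), 1 star(s)
chars contribute 5×2 = 10; each union adds +2; each star adds +2
Total: 10 + 0 + 2 = 12 states


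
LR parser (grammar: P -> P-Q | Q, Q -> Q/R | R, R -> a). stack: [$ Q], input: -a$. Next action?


lookahead ∉ {/} so Q won't extend; reduce P -> Q
Action: reduce (P -> Q)


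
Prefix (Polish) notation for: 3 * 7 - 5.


left-to-right (same/higher precedence on left): tree is (- (* 3 7) 5)
Prefix: - * 3 7 5


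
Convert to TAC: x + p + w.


Break into single-operator statements:
t1 = x + p
t2 = t1 + w


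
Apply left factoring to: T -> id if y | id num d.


Common prefix: 'id'
Factored: T -> id T', T' -> if y | num d


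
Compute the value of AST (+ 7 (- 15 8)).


Evaluate inner: (- 15 8) = 7
Evaluate root: (+ 7 7) = 14
Result: 14


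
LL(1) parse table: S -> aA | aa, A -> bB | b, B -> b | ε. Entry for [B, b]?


For [B, b]: 'b' ∈ FIRST(b)
Entry: B -> b


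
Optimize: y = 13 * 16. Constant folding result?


13 * 16 = 208 at compile time
Optimized: y = 208


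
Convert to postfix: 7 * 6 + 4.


Left to right (same or higher precedence on left)
Postfix: 7 6 * 4 +


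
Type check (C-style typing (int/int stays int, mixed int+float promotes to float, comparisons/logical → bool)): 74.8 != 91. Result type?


Operand types: float != int
Rule: comparison yields bool
Result type: bool


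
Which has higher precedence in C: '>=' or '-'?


'-' is additive (level 9); '>=' is relational (level 7)
Higher level binds tighter
'-' has higher precedence than '>='


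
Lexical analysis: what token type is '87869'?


Pattern: digits only
Type: INTEGER_LITERAL


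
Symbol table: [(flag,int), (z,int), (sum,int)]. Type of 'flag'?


Lookup 'flag' → type int


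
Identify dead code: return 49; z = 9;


statement follows a return and is unreachable
Dead: 'z = 9'


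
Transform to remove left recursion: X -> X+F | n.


Left-recursive alternatives: X+F; non-recursive: n
Introduce X': X -> nX', X' -> +FX' | ε


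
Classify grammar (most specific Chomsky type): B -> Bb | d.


Left-linear: every RHS is a terminal or one nonterminal followed by a terminal
Classification: Type 3 (Regular)


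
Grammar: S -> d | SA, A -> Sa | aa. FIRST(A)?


Per alternative of A: FIRST(Sa) = {d}; FIRST(aa) = {a}
FIRST(A) = {a, d}


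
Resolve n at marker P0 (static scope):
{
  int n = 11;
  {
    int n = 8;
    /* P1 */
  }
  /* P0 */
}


n declared in the same block as P0
n = 11


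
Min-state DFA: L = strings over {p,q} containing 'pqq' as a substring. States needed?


KMP-style automaton: 3 progress states + 1 absorbing accept = 4
Minimal DFA: 4 states


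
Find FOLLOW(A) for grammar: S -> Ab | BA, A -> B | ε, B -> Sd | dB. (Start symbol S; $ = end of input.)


$ ∈ FOLLOW(S). For each A -> αBβ: add FIRST(β)\{ε} to FOLLOW(B); if β nullable, add FOLLOW(A).
FOLLOW(A) = {$, b, d}


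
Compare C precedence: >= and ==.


'>=' is relational (level 7); '==' is equality (level 6)
Higher level binds tighter
'>=' has higher precedence than '=='


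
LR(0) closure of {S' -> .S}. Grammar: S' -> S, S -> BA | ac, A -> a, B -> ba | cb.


Start: S' -> .S
For each item with dot before a nonterminal B, add B -> .γ for every B-production
Closure: [S' -> .S, S -> .BA, S -> .ac, B -> .ba, B -> .cb]


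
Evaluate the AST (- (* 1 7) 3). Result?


Evaluate inner: (* 1 7) = 7
Evaluate root: (- 7 3) = 4
Result: 4


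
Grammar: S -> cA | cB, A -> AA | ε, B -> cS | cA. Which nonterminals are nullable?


A nonterminal is nullable iff some alternative derives ε (directly, or every symbol in it is nullable)
Nullable: {A}


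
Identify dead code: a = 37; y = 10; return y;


a is assigned but never read
Dead: 'a = 37'


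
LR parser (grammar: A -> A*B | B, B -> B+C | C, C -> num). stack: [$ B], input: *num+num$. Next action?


lookahead ∉ {+} so B won't extend; reduce A -> B
Action: reduce (A -> B)


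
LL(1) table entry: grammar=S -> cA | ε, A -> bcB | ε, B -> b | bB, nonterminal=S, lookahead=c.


For [S, c]: 'c' ∈ FIRST(cA)
Entry: S -> cA


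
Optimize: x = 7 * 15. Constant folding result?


7 * 15 = 105 at compile time
Optimized: x = 105


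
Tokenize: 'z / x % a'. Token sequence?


Scan left to right, longest-match per lexeme
Tokens: ID(z), OP(/), ID(x), OP(%), ID(a)


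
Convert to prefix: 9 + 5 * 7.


'*' binds tighter: tree is (+ 9 (* 5 7))
Prefix: + 9 * 5 7


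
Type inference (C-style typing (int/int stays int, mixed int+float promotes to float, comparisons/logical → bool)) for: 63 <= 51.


Operand types: int <= int
Rule: comparison yields bool
Result type: bool


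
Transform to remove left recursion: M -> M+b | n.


Left-recursive alternatives: M+b; non-recursive: n
Introduce M': M -> nM', M' -> +bM' | ε


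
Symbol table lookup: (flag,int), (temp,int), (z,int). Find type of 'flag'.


Lookup 'flag' → type int


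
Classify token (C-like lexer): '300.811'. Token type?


Pattern: digits with a decimal point
Type: FLOAT_LITERAL


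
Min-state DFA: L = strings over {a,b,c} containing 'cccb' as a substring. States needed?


KMP-style automaton: 4 progress states + 1 absorbing accept = 5
Minimal DFA: 5 states


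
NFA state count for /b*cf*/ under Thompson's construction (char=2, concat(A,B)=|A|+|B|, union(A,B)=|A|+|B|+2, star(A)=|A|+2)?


Syntax tree has 3 char leaf(s), 0 union(s), 2 star(s)
chars contribute 3×2 = 6; each union adds +2; each star adds +2
Total: 6 + 0 + 4 = 10 states


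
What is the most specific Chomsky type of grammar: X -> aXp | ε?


Single nonterminal LHS, but a^n p^n is not regular
Classification: Type 2 (Context-Free)


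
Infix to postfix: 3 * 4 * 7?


Left to right (same or higher precedence on left)
Postfix: 3 4 * 7 *


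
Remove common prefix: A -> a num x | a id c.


Common prefix: 'a'
Factored: A -> a A', A' -> num x | id c


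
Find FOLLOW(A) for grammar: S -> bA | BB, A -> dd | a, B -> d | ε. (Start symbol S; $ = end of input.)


$ ∈ FOLLOW(S). For each A -> αBβ: add FIRST(β)\{ε} to FOLLOW(B); if β nullable, add FOLLOW(A).
FOLLOW(A) = {$}


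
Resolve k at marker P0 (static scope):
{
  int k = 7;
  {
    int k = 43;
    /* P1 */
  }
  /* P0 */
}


k declared in the same block as P0
k = 7


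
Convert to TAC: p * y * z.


Break into single-operator statements:
t1 = p * y
t2 = t1 * z


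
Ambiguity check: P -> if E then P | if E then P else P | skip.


dangling else: 'if E then if E then skip else skip' parses two ways
Ambiguous


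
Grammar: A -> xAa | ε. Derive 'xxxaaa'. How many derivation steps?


Derivation: A => xAa => xxAaa => xxxAaaa => xxxaaa
Steps: 4


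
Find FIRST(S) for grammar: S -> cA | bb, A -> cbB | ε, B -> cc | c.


Per alternative of S: FIRST(cA) = {c}; FIRST(bb) = {b}
FIRST(S) = {b, c}


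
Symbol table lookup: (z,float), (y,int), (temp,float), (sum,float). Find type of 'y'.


Lookup 'y' → type int


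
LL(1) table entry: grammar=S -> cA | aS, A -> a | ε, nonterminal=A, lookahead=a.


For [A, a]: 'a' ∈ FIRST(a)
Entry: A -> a


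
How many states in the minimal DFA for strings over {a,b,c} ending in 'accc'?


Track the longest suffix of input matching a prefix of 'accc': 5 classes (prefixes of length 0..4)
Minimal DFA: 5 states


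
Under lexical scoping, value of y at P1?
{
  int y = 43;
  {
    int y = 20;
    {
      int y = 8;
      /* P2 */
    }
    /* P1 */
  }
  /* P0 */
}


y declared in the same block as P1
y = 20


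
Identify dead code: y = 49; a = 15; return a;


y is assigned but never read
Dead: 'y = 49'


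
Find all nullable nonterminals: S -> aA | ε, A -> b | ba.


A nonterminal is nullable iff some alternative derives ε (directly, or every symbol in it is nullable)
Nullable: {S}


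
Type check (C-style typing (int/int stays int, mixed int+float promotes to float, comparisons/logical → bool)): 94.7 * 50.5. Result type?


Operand types: float * float
Rule: mixed int/float promotes to float; int/int stays int
Result type: float


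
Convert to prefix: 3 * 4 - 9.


left-to-right (same/higher precedence on left): tree is (- (* 3 4) 9)
Prefix: - * 3 4 9


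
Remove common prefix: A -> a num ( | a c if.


Common prefix: 'a'
Factored: A -> a A', A' -> num ( | c if


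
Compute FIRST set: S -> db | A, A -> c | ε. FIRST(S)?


Per alternative of S: FIRST(db) = {d}; FIRST(A) = {c, ε}
FIRST(S) = {c, d, ε}


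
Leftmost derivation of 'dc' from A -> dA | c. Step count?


Derivation: A => dA => dc
Steps: 2


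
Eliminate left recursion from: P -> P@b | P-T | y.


Left-recursive alternatives: P@b, P-T; non-recursive: y
Introduce P': P -> yP', P' -> @bP' | -TP' | ε


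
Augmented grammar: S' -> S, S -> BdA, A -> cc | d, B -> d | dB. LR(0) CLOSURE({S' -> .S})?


Start: S' -> .S
For each item with dot before a nonterminal B, add B -> .γ for every B-production
Closure: [S' -> .S, S -> .BdA, B -> .d, B -> .dB]


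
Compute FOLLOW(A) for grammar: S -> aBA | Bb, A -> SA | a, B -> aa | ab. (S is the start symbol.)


$ ∈ FOLLOW(S). For each A -> αBβ: add FIRST(β)\{ε} to FOLLOW(B); if β nullable, add FOLLOW(A).
FOLLOW(A) = {$, a}


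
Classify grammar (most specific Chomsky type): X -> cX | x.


Right-linear: every RHS is a terminal or a terminal followed by one nonterminal
Classification: Type 3 (Regular)


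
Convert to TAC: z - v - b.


Break into single-operator statements:
t1 = z - v
t2 = t1 - b


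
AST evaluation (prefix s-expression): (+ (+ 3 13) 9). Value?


Evaluate inner: (+ 3 13) = 16
Evaluate root: (+ 16 9) = 25
Result: 25


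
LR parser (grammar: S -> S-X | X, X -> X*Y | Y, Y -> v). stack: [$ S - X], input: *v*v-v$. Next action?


'*' can extend X; shift to build X -> X*Y
Action: shift


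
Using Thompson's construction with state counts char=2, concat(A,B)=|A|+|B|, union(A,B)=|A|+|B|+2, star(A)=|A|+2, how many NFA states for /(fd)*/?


Syntax tree has 2 char leaf(s), 0 union(s), 1 star(s)
chars contribute 2×2 = 4; each union adds +2; each star adds +2
Total: 4 + 0 + 2 = 6 states


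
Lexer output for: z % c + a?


Scan left to right, longest-match per lexeme
Tokens: ID(z), OP(%), ID(c), OP(+), ID(a)


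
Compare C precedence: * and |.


'*' is multiplicative (level 10); '|' is bitwise OR (level 3)
Higher level binds tighter
'*' has higher precedence than '|'


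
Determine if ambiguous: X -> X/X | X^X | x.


'x/x^x' has two parse trees (no precedence encoded between / and ^)
Ambiguous


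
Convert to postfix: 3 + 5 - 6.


Left to right (same or higher precedence on left)
Postfix: 3 5 + 6 -


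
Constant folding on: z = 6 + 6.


6 + 6 = 12 at compile time
Optimized: z = 12


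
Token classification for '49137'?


Pattern: digits only
Type: INTEGER_LITERAL


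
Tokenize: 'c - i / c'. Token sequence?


Scan left to right, longest-match per lexeme
Tokens: ID(c), OP(-), ID(i), OP(/), ID(c)


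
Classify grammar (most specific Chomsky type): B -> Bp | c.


Left-linear: every RHS is a terminal or one nonterminal followed by a terminal
Classification: Type 3 (Regular)


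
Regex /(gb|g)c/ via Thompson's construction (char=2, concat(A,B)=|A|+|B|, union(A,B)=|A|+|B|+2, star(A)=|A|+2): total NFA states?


Syntax tree has 4 char leaf(s), 1 union(s), 0 star(s)
chars contribute 4×2 = 8; each union adds +2; each star adds +2
Total: 8 + 2 + 0 = 10 states


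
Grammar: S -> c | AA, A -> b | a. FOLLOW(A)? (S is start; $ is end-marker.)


$ ∈ FOLLOW(S). For each A -> αBβ: add FIRST(β)\{ε} to FOLLOW(B); if β nullable, add FOLLOW(A).
FOLLOW(A) = {$, a, b}


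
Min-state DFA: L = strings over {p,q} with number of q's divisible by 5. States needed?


Track (count of q) mod 5: states 0..4, accept at 0
Minimal DFA: 5 states


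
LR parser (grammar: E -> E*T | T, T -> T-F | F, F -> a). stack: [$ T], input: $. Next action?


lookahead ∉ {-} so T won't extend; reduce E -> T
Action: reduce (E -> T)


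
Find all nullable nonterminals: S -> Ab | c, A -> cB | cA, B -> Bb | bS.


A nonterminal is nullable iff some alternative derives ε (directly, or every symbol in it is nullable)
Nullable: {}


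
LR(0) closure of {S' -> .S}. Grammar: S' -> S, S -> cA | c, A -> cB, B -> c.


Start: S' -> .S
For each item with dot before a nonterminal B, add B -> .γ for every B-production
Closure: [S' -> .S, S -> .cA, S -> .c]


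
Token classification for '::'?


Pattern: operator symbol
Type: OPERATOR


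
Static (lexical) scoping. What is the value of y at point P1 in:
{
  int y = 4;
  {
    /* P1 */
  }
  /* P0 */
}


P1's block does not declare y; resolves to the enclosing declaration at depth 0
y = 4


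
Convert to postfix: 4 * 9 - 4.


Left to right (same or higher precedence on left)
Postfix: 4 9 * 4 -


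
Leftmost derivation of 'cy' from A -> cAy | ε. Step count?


Derivation: A => cAy => cy
Steps: 2


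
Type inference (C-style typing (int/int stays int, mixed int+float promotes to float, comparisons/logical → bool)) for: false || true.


Operand types: bool || bool
Rule: logical operators take bool operands and yield bool
Result type: bool


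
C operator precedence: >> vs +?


'+' is additive (level 9); '>>' is shift (level 8)
Higher level binds tighter
'+' has higher precedence than '>>'


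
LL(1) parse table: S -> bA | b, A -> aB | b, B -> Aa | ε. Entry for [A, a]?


For [A, a]: 'a' ∈ FIRST(aB)
Entry: A -> aB


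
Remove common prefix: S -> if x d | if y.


Common prefix: 'if'
Factored: S -> if S', S' -> x d | y


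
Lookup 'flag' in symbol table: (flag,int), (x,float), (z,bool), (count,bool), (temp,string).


Lookup 'flag' → type int


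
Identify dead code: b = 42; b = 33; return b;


first assignment to b is overwritten before any read
Dead: 'b = 42'


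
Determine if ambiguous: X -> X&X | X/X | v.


'v&v/v' has two parse trees (no precedence encoded between & and /)
Ambiguous


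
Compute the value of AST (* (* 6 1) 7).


Evaluate inner: (* 6 1) = 6
Evaluate root: (* 6 7) = 42
Result: 42


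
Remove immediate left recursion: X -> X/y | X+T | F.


Left-recursive alternatives: X/y, X+T; non-recursive: F
Introduce X': X -> FX', X' -> /yX' | +TX' | ε


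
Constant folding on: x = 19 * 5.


19 * 5 = 95 at compile time
Optimized: x = 95


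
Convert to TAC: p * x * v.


Break into single-operator statements:
t1 = p * x
t2 = t1 * v


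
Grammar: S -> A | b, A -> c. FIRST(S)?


Per alternative of S: FIRST(A) = {c}; FIRST(b) = {b}
FIRST(S) = {b, c}


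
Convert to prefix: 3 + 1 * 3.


'*' binds tighter: tree is (+ 3 (* 1 3))
Prefix: + 3 * 1 3


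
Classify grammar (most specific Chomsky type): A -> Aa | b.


Left-linear: every RHS is a terminal or one nonterminal followed by a terminal
Classification: Type 3 (Regular)


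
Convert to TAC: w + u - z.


Break into single-operator statements:
t1 = w + u
t2 = t1 - z


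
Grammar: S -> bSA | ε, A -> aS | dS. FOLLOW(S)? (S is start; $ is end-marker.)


$ ∈ FOLLOW(S). For each A -> αBβ: add FIRST(β)\{ε} to FOLLOW(B); if β nullable, add FOLLOW(A).
FOLLOW(S) = {$, a, d}


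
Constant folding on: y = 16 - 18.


16 - 18 = -2 at compile time
Optimized: y = -2


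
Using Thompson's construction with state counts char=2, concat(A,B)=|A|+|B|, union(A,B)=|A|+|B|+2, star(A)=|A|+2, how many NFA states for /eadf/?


Syntax tree has 4 char leaf(s), 0 union(s), 0 star(s)
chars contribute 4×2 = 8; each union adds +2; each star adds +2
Total: 8 + 0 + 0 = 8 states


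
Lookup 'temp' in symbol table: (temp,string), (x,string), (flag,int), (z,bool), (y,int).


Lookup 'temp' → type string


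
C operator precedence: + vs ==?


'+' is additive (level 9); '==' is equality (level 6)
Higher level binds tighter
'+' has higher precedence than '=='


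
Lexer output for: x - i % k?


Scan left to right, longest-match per lexeme
Tokens: ID(x), OP(-), ID(i), OP(%), ID(k)


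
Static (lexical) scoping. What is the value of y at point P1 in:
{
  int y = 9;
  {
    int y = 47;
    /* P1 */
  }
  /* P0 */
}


y declared in the same block as P1
y = 47


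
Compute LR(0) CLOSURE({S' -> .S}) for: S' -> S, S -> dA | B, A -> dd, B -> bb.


Start: S' -> .S
For each item with dot before a nonterminal B, add B -> .γ for every B-production
Closure: [S' -> .S, S -> .dA, S -> .B, B -> .bb]


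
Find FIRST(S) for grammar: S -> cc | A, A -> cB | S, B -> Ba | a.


Per alternative of S: FIRST(cc) = {c}; FIRST(A) = {c}
FIRST(S) = {c}


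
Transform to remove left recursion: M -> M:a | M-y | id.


Left-recursive alternatives: M:a, M-y; non-recursive: id
Introduce M': M -> idM', M' -> :aM' | -yM' | ε


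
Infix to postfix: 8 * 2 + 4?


Left to right (same or higher precedence on left)
Postfix: 8 2 * 4 +


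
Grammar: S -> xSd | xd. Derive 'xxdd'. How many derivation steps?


Derivation: S => xSd => xxdd
Steps: 2


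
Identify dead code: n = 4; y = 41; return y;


n is assigned but never read
Dead: 'n = 4'


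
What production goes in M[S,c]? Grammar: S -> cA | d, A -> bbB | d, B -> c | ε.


For [S, c]: 'c' ∈ FIRST(cA)
Entry: S -> cA


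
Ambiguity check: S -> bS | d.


right-linear, alternatives start with distinct terminals 'b' vs 'd': unique leftmost derivation
Unambiguous


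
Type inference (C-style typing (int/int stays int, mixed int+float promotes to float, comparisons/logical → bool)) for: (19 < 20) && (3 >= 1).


Operand types: bool && bool
Rule: logical operators take bool operands and yield bool
Result type: bool


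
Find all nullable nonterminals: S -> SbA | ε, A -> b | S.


A nonterminal is nullable iff some alternative derives ε (directly, or every symbol in it is nullable)
Nullable: {A, S}


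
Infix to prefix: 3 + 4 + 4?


left-to-right (same/higher precedence on left): tree is (+ (+ 3 4) 4)
Prefix: + + 3 4 4


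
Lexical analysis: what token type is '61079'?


Pattern: digits only
Type: INTEGER_LITERAL


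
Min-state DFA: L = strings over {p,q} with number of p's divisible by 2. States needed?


Track (count of p) mod 2: states 0..1, accept at 0
Minimal DFA: 2 states


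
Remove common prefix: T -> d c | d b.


Common prefix: 'd'
Factored: T -> d T', T' -> c | b


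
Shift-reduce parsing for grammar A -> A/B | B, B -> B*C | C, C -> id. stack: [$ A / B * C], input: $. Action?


handle 'B*C' on top
Action: reduce (B -> B*C)


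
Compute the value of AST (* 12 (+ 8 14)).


Evaluate inner: (+ 8 14) = 22
Evaluate root: (* 12 22) = 264
Result: 264


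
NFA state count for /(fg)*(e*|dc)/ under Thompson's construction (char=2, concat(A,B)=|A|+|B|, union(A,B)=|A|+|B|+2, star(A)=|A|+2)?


Syntax tree has 5 char leaf(s), 1 union(s), 2 star(s)
chars contribute 5×2 = 10; each union adds +2; each star adds +2
Total: 10 + 2 + 4 = 16 states


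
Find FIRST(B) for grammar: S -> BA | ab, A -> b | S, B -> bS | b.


Per alternative of B: FIRST(bS) = {b}; FIRST(b) = {b}
FIRST(B) = {b}


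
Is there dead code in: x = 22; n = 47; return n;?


x is assigned but never read
Dead: 'x = 22'


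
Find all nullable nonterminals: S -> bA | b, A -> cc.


A nonterminal is nullable iff some alternative derives ε (directly, or every symbol in it is nullable)
Nullable: {}


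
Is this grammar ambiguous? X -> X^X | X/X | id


'id^id/id' has two parse trees (no precedence encoded between ^ and /)
Ambiguous


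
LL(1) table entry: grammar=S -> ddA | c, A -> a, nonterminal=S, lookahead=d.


For [S, d]: 'd' ∈ FIRST(ddA)
Entry: S -> ddA


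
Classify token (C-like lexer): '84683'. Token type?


Pattern: digits only
Type: INTEGER_LITERAL


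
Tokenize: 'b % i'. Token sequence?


Scan left to right, longest-match per lexeme
Tokens: ID(b), OP(%), ID(i)


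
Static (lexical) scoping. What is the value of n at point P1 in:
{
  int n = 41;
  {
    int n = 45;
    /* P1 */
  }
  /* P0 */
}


n declared in the same block as P1
n = 45


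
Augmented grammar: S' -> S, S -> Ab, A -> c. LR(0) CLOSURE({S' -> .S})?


Start: S' -> .S
For each item with dot before a nonterminal B, add B -> .γ for every B-production
Closure: [S' -> .S, S -> .Ab, A -> .c]


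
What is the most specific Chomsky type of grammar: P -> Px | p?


Left-linear: every RHS is a terminal or one nonterminal followed by a terminal
Classification: Type 3 (Regular)


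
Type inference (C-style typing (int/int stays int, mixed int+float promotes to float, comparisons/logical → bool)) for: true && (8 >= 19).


Operand types: bool && bool
Rule: logical operators take bool operands and yield bool
Result type: bool


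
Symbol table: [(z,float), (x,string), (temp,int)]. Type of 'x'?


Lookup 'x' → type string


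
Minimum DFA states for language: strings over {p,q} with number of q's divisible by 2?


Track (count of q) mod 2: states 0..1, accept at 0
Minimal DFA: 2 states


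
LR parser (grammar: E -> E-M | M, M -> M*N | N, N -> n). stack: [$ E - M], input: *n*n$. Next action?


'*' can extend M; shift to build M -> M*N
Action: shift


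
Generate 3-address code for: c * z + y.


Break into single-operator statements:
t1 = c * z
t2 = t1 + y


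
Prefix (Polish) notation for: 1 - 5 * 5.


'*' binds tighter: tree is (- 1 (* 5 5))
Prefix: - 1 * 5 5


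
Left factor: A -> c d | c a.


Common prefix: 'c'
Factored: A -> c A', A' -> d | a


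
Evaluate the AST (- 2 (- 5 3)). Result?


Evaluate inner: (- 5 3) = 2
Evaluate root: (- 2 2) = 0
Result: 0


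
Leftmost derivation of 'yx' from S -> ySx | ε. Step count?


Derivation: S => ySx => yx
Steps: 2


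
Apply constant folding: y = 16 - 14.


16 - 14 = 2 at compile time
Optimized: y = 2


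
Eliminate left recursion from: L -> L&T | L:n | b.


Left-recursive alternatives: L&T, L:n; non-recursive: b
Introduce L': L -> bL', L' -> &TL' | :nL' | ε


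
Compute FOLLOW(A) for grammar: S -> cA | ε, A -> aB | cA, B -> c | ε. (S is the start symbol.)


$ ∈ FOLLOW(S). For each A -> αBβ: add FIRST(β)\{ε} to FOLLOW(B); if β nullable, add FOLLOW(A).
FOLLOW(A) = {$}


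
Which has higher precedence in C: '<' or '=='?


'<' is relational (level 7); '==' is equality (level 6)
Higher level binds tighter
'<' has higher precedence than '=='


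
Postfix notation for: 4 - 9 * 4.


* has higher precedence, evaluate 9*4 first
Postfix: 4 9 4 * -


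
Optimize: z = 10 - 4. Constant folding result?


10 - 4 = 6 at compile time
Optimized: z = 6


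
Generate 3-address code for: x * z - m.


Break into single-operator statements:
t1 = x * z
t2 = t1 - m


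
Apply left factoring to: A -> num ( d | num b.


Common prefix: 'num'
Factored: A -> num A', A' -> ( d | b


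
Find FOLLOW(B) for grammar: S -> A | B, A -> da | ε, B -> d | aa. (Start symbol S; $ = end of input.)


$ ∈ FOLLOW(S). For each A -> αBβ: add FIRST(β)\{ε} to FOLLOW(B); if β nullable, add FOLLOW(A).
FOLLOW(B) = {$}


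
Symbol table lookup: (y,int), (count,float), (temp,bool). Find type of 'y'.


Lookup 'y' → type int


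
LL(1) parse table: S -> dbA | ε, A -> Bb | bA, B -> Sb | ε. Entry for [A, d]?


For [A, d]: 'd' ∈ FIRST(Bb)
Entry: A -> Bb


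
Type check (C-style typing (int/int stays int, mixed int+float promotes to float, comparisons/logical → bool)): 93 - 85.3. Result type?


Operand types: int - float
Rule: mixed int/float promotes to float; int/int stays int
Result type: float


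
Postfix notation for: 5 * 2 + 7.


Left to right (same or higher precedence on left)
Postfix: 5 2 * 7 +


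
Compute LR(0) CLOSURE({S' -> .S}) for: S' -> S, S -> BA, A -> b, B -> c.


Start: S' -> .S
For each item with dot before a nonterminal B, add B -> .γ for every B-production
Closure: [S' -> .S, S -> .BA, B -> .c]


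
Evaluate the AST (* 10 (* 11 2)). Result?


Evaluate inner: (* 11 2) = 22
Evaluate root: (* 10 22) = 220
Result: 220


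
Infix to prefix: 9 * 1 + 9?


left-to-right (same/higher precedence on left): tree is (+ (* 9 1) 9)
Prefix: + * 9 1 9


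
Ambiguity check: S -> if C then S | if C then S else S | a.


dangling else: 'if C then if C then a else a' parses two ways
Ambiguous


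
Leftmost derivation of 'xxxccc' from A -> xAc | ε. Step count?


Derivation: A => xAc => xxAcc => xxxAccc => xxxccc
Steps: 4


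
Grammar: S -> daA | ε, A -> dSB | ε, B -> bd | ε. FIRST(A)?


Per alternative of A: FIRST(dSB) = {d}; FIRST(ε) = {ε}
FIRST(A) = {d, ε}


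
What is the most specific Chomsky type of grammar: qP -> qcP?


LHS has context (more than one symbol) and |LHS| ≤ |RHS|
Classification: Type 1 (Context-Sensitive)


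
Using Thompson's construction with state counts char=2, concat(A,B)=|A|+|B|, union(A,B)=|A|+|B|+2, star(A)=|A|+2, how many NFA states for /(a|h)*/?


Syntax tree has 2 char leaf(s), 1 union(s), 1 star(s)
chars contribute 2×2 = 4; each union adds +2; each star adds +2
Total: 4 + 2 + 2 = 8 states


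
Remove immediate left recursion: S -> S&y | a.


Left-recursive alternatives: S&y; non-recursive: a
Introduce S': S -> aS', S' -> &yS' | ε


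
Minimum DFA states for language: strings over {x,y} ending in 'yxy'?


Track the longest suffix of input matching a prefix of 'yxy': 4 classes (prefixes of length 0..3)
Minimal DFA: 4 states


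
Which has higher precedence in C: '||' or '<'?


'<' is relational (level 7); '||' is logical OR (level 1)
Higher level binds tighter
'<' has higher precedence than '||'


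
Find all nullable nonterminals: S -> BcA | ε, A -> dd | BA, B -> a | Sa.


A nonterminal is nullable iff some alternative derives ε (directly, or every symbol in it is nullable)
Nullable: {S}


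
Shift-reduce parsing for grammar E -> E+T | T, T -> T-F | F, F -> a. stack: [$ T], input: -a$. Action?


shift '-' to continue T -> T-F
Action: shift


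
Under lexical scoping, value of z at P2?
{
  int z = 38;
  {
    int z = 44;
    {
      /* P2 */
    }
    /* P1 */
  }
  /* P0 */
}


P2's block does not declare z; resolves to the enclosing declaration at depth 1
z = 44


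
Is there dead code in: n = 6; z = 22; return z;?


n is assigned but never read
Dead: 'n = 6'


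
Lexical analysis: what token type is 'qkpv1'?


Pattern: letter/underscore followed by alphanumerics, not a keyword
Type: IDENTIFIER


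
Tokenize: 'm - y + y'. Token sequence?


Scan left to right, longest-match per lexeme
Tokens: ID(m), OP(-), ID(y), OP(+), ID(y)


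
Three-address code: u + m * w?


Break into single-operator statements:
t1 = m * w
t2 = u + t1


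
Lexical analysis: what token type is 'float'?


Pattern: reserved word
Type: KEYWORD


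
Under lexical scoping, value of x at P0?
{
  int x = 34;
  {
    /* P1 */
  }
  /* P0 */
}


x declared in the same block as P0
x = 34


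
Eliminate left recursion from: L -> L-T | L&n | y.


Left-recursive alternatives: L-T, L&n; non-recursive: y
Introduce L': L -> yL', L' -> -TL' | &nL' | ε


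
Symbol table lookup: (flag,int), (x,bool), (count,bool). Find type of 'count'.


Lookup 'count' → type bool


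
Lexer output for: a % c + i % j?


Scan left to right, longest-match per lexeme
Tokens: ID(a), OP(%), ID(c), OP(+), ID(i), OP(%), ID(j)


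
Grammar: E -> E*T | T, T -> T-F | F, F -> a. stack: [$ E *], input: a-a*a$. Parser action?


no handle ('E*' is not any RHS); shift 'a'
Action: shift


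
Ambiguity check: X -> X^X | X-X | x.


'x^x-x' has two parse trees (no precedence encoded between ^ and -)
Ambiguous


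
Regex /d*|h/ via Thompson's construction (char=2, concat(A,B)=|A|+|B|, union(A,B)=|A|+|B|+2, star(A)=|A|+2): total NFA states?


Syntax tree has 2 char leaf(s), 1 union(s), 1 star(s)
chars contribute 2×2 = 4; each union adds +2; each star adds +2
Total: 4 + 2 + 2 = 8 states


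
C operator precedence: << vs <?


'<<' is shift (level 8); '<' is relational (level 7)
Higher level binds tighter
'<<' has higher precedence than '<'


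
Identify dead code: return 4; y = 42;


statement follows a return and is unreachable
Dead: 'y = 42'


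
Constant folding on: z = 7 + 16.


7 + 16 = 23 at compile time
Optimized: z = 23


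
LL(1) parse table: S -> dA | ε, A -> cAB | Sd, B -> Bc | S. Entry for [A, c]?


For [A, c]: 'c' ∈ FIRST(cAB)
Entry: A -> cAB


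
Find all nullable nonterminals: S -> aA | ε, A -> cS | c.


A nonterminal is nullable iff some alternative derives ε (directly, or every symbol in it is nullable)
Nullable: {S}


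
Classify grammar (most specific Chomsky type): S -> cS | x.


Right-linear: every RHS is a terminal or a terminal followed by one nonterminal
Classification: Type 3 (Regular)


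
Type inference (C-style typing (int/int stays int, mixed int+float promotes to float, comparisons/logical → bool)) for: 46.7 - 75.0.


Operand types: float - float
Rule: mixed int/float promotes to float; int/int stays int
Result type: float


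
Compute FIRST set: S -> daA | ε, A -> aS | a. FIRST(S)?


Per alternative of S: FIRST(daA) = {d}; FIRST(ε) = {ε}
FIRST(S) = {d, ε}


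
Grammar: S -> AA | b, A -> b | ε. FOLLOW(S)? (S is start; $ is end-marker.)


$ ∈ FOLLOW(S). For each A -> αBβ: add FIRST(β)\{ε} to FOLLOW(B); if β nullable, add FOLLOW(A).
FOLLOW(S) = {$}


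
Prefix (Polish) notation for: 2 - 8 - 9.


left-to-right (same/higher precedence on left): tree is (- (- 2 8) 9)
Prefix: - - 2 8 9


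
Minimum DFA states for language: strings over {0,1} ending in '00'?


Track the longest suffix of input matching a prefix of '00': 3 classes (prefixes of length 0..2)
Minimal DFA: 3 states


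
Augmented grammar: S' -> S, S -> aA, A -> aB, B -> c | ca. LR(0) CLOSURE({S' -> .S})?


Start: S' -> .S
For each item with dot before a nonterminal B, add B -> .γ for every B-production
Closure: [S' -> .S, S -> .aA]


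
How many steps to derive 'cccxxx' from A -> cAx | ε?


Derivation: A => cAx => ccAxx => cccAxxx => cccxxx
Steps: 4


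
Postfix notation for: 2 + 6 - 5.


Left to right (same or higher precedence on left)
Postfix: 2 6 + 5 -


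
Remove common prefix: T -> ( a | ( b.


Common prefix: '('
Factored: T -> ( T', T' -> a | b


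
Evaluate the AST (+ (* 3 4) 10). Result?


Evaluate inner: (* 3 4) = 12
Evaluate root: (+ 12 10) = 22
Result: 22


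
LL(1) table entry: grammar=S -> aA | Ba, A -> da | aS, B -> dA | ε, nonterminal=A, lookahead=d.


For [A, d]: 'd' ∈ FIRST(da)
Entry: A -> da


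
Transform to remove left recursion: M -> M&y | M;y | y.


Left-recursive alternatives: M&y, M;y; non-recursive: y
Introduce M': M -> yM', M' -> &yM' | ;yM' | ε


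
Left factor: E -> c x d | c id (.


Common prefix: 'c'
Factored: E -> c E', E' -> x d | id (


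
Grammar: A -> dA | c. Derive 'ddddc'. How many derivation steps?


Derivation: A => dA => ddA => dddA => ddddA => ddddc
Steps: 5


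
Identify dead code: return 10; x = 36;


statement follows a return and is unreachable
Dead: 'x = 36'


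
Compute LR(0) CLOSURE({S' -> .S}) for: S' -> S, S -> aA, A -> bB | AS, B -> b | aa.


Start: S' -> .S
For each item with dot before a nonterminal B, add B -> .γ for every B-production
Closure: [S' -> .S, S -> .aA]


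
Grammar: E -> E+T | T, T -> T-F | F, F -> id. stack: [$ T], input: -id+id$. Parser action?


shift '-' to continue T -> T-F
Action: shift


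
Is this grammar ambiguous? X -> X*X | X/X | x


'x*x/x' has two parse trees (no precedence encoded between * and /)
Ambiguous


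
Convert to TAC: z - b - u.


Break into single-operator statements:
t1 = z - b
t2 = t1 - u


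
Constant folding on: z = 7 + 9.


7 + 9 = 16 at compile time
Optimized: z = 16


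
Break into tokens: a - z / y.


Scan left to right, longest-match per lexeme
Tokens: ID(a), OP(-), ID(z), OP(/), ID(y)


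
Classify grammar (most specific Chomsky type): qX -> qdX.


LHS has context (more than one symbol) and |LHS| ≤ |RHS|
Classification: Type 1 (Context-Sensitive)


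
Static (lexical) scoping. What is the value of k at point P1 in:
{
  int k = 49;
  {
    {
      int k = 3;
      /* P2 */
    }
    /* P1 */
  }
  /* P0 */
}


P1's block does not declare k; resolves to the enclosing declaration at depth 0
k = 49


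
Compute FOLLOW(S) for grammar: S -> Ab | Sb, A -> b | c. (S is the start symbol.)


$ ∈ FOLLOW(S). For each A -> αBβ: add FIRST(β)\{ε} to FOLLOW(B); if β nullable, add FOLLOW(A).
FOLLOW(S) = {$, b}


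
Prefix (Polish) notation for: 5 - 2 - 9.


left-to-right (same/higher precedence on left): tree is (- (- 5 2) 9)
Prefix: - - 5 2 9


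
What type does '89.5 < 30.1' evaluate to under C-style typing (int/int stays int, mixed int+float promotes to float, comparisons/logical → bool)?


Operand types: float < float
Rule: comparison yields bool
Result type: bool


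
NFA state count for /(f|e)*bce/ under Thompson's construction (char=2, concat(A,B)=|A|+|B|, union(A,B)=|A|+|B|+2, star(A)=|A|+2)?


Syntax tree has 5 char leaf(s), 1 union(s), 1 star(s)
chars contribute 5×2 = 10; each union adds +2; each star adds +2
Total: 10 + 2 + 2 = 14 states


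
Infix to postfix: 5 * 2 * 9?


Left to right (same or higher precedence on left)
Postfix: 5 2 * 9 *


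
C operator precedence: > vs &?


'>' is relational (level 7); '&' is bitwise AND (level 5)
Higher level binds tighter
'>' has higher precedence than '&'


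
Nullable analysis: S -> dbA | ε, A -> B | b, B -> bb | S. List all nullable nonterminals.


A nonterminal is nullable iff some alternative derives ε (directly, or every symbol in it is nullable)
Nullable: {A, B, S}


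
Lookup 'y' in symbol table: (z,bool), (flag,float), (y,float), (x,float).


Lookup 'y' → type float


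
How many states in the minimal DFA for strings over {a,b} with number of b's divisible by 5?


Track (count of b) mod 5: states 0..4, accept at 0
Minimal DFA: 5 states


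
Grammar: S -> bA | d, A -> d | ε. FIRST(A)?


Per alternative of A: FIRST(d) = {d}; FIRST(ε) = {ε}
FIRST(A) = {d, ε}


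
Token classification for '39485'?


Pattern: digits only
Type: INTEGER_LITERAL


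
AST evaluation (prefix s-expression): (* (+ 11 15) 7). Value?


Evaluate inner: (+ 11 15) = 26
Evaluate root: (* 26 7) = 182
Result: 182


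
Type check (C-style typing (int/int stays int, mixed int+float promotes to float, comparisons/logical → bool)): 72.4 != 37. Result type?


Operand types: float != int
Rule: comparison yields bool
Result type: bool


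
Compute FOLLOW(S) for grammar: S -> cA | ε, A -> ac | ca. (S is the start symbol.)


$ ∈ FOLLOW(S). For each A -> αBβ: add FIRST(β)\{ε} to FOLLOW(B); if β nullable, add FOLLOW(A).
FOLLOW(S) = {$}


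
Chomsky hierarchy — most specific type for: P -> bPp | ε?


Single nonterminal LHS, but b^n p^n is not regular
Classification: Type 2 (Context-Free)


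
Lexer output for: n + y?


Scan left to right, longest-match per lexeme
Tokens: ID(n), OP(+), ID(y)


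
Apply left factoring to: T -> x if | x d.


Common prefix: 'x'
Factored: T -> x T', T' -> if | d


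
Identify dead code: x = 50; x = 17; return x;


first assignment to x is overwritten before any read
Dead: 'x = 50'


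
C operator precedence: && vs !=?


'!=' is equality (level 6); '&&' is logical AND (level 2)
Higher level binds tighter
'!=' has higher precedence than '&&'
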